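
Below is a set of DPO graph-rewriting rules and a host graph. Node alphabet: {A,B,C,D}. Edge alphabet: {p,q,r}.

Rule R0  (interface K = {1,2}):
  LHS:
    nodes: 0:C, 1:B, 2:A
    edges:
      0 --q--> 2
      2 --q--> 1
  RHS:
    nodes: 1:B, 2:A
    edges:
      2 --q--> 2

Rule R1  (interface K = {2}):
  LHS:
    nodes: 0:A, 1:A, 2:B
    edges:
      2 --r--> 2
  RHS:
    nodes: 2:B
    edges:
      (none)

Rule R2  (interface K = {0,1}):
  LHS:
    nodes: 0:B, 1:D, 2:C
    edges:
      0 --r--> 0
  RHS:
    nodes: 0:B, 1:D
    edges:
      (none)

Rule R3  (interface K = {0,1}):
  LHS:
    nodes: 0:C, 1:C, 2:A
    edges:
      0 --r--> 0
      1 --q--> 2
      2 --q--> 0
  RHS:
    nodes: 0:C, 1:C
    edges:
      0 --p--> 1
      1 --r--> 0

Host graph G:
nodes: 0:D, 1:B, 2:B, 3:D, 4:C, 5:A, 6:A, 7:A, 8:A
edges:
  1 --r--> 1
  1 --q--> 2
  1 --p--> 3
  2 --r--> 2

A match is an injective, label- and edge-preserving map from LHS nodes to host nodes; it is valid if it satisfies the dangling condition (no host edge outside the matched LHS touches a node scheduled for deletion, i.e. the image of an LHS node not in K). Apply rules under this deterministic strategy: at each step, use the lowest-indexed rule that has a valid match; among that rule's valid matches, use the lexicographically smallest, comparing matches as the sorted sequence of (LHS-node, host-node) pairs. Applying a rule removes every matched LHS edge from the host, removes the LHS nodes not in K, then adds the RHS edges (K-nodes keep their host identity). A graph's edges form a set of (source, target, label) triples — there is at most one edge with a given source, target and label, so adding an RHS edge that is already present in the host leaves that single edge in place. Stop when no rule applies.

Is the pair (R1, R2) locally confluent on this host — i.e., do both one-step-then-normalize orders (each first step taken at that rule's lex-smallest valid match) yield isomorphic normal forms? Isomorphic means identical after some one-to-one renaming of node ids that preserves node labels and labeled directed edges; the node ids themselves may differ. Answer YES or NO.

branch R1-first: apply at {0↦5, 1↦6, 2↦1} → |E|=3, then 1 more step(s) → NF |V|=5 |E|=2 V={0:D, 1:B, 2:B, 3:D, 4:C} E=1-q->2 1-p->3
branch R2-first: apply at {0↦1, 1↦0, 2↦4} → |E|=3, then 1 more step(s) → NF |V|=6 |E|=2 V={0:D, 1:B, 2:B, 3:D, 7:A, 8:A} E=1-q->2 1-p->3
graphs not isomorphic

Answer: NO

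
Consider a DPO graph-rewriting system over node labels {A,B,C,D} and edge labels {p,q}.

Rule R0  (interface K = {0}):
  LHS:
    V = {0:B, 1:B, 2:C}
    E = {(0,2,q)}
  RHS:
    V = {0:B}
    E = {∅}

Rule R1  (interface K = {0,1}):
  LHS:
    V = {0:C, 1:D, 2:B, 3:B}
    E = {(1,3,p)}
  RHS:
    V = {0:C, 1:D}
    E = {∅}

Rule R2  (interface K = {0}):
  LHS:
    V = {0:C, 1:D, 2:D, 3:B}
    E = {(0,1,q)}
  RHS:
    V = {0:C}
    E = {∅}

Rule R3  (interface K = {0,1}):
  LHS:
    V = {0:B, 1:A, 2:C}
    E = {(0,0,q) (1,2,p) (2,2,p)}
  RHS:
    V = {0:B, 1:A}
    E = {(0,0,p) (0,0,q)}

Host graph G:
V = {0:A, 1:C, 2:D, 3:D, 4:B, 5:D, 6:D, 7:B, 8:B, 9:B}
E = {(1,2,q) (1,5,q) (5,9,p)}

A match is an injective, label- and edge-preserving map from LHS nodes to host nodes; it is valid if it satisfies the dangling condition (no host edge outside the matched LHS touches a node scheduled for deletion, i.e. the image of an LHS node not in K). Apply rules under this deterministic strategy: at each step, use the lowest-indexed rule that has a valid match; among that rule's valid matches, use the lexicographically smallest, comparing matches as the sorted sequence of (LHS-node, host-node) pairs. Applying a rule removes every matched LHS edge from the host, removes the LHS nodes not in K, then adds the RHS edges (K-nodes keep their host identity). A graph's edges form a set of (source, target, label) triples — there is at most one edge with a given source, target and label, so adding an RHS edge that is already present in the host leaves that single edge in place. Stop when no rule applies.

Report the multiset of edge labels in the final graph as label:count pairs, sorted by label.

initial: |V|=10 |E|=3  E = 1-q->2 1-q->5 5-p->9
step 1: apply R1 at {0↦1, 1↦5, 2↦4, 3↦9}  → |V|=8 |E|=2  E = 1-q->2 1-q->5
step 2: apply R2 at {0↦1, 1↦2, 2↦3, 3↦7}  → |V|=5 |E|=1  E = 1-q->5
step 3: apply R2 at {0↦1, 1↦5, 2↦6, 3↦8}  → |V|=2 |E|=0  E = ∅
final graph: no rule applies after step 3
NF edges: []

Answer: (no edges)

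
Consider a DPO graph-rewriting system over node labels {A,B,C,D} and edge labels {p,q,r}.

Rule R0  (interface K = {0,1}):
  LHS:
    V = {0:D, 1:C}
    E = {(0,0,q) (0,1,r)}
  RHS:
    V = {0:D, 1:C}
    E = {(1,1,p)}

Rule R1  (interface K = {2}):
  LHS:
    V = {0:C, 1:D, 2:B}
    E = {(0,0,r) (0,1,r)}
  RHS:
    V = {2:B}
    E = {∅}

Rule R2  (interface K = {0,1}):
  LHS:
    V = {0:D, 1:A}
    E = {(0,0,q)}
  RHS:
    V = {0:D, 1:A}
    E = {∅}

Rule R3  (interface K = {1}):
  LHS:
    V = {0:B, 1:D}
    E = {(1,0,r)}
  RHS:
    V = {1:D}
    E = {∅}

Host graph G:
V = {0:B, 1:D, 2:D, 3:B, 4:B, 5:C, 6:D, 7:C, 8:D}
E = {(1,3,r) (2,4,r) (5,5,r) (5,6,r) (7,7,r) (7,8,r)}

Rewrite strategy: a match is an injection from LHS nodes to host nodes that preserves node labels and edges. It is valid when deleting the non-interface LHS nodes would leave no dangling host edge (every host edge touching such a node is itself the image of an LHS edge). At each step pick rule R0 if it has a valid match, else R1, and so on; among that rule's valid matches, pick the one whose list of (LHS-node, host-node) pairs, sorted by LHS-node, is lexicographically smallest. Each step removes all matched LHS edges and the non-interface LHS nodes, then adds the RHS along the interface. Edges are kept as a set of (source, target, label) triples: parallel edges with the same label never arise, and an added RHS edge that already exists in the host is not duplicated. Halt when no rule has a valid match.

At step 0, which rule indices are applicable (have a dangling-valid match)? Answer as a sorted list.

R0: no valid match — LHS pattern not found
R1: 6 valid matches — {0↦5, 1↦6, 2↦0}, {0↦5, 1↦6, 2↦3}, {0↦5, 1↦6, 2↦4} (+3 more)
R2: no valid match — LHS pattern not found
R3: 2 valid matches — {0↦3, 1↦1}, {0↦4, 1↦2}

Answer: [R1,R3]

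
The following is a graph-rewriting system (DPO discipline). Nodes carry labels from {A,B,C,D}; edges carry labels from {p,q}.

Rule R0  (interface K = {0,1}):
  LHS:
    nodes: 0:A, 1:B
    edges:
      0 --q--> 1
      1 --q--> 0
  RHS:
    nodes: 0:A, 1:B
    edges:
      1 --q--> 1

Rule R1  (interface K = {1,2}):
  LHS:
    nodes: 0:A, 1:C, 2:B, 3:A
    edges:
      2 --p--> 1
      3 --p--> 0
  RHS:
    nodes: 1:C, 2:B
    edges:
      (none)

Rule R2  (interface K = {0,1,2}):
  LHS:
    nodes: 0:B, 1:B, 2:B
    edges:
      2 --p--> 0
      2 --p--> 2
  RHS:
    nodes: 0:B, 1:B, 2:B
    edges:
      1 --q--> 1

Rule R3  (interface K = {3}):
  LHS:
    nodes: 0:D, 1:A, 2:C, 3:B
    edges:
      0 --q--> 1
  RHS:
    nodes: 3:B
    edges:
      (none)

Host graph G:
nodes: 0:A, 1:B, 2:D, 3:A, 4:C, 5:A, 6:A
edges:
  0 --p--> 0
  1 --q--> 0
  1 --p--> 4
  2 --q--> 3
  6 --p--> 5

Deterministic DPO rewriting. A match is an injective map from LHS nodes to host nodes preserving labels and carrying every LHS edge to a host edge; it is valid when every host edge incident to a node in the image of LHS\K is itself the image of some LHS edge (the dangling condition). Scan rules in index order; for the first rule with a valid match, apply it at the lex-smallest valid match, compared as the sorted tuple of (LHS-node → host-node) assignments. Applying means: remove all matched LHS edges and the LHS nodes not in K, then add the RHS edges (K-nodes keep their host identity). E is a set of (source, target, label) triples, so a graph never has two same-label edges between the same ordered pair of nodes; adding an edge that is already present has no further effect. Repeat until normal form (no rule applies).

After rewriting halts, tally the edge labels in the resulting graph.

Answer: p:1 q:1

Steps:
initial: |V|=7 |E|=5  E = 0-p->0 1-q->0 1-p->4 2-q->3 6-p->5
step 1: apply R1 at {0↦5, 1↦4, 2↦1, 3↦6}  → |V|=5 |E|=3  E = 0-p->0 1-q->0 2-q->3
step 2: apply R3 at {0↦2, 1↦3, 2↦4, 3↦1}  → |V|=2 |E|=2  E = 0-p->0 1-q->0
normal form: no rule applies after step 2
NF edges: [(0, 0, 'p'), (1, 0, 'q')]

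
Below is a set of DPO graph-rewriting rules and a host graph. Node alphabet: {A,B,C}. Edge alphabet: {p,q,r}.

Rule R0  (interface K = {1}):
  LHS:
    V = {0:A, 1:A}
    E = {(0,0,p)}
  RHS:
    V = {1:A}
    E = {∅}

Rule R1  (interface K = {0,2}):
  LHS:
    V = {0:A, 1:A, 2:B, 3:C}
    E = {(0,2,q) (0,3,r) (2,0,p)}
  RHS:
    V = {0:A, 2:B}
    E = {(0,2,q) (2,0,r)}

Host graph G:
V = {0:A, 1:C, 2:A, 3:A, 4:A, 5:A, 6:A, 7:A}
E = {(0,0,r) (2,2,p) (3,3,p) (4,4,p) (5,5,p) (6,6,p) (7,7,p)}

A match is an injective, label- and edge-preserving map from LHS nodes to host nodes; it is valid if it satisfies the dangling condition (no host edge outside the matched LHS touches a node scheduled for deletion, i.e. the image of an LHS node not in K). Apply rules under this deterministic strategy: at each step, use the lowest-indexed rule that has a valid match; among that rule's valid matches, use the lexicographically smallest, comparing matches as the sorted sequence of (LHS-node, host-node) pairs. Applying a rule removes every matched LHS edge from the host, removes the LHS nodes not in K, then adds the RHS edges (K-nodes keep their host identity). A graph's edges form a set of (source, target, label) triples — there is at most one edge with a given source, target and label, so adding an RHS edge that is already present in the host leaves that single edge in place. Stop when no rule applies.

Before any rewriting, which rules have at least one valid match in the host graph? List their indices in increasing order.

Answer: [R0]

Derivation:
R0: 36 valid matches — {0↦2, 1↦0}, {0↦2, 1↦3}, {0↦2, 1↦4} (+33 more)
R1: no valid match — LHS pattern not found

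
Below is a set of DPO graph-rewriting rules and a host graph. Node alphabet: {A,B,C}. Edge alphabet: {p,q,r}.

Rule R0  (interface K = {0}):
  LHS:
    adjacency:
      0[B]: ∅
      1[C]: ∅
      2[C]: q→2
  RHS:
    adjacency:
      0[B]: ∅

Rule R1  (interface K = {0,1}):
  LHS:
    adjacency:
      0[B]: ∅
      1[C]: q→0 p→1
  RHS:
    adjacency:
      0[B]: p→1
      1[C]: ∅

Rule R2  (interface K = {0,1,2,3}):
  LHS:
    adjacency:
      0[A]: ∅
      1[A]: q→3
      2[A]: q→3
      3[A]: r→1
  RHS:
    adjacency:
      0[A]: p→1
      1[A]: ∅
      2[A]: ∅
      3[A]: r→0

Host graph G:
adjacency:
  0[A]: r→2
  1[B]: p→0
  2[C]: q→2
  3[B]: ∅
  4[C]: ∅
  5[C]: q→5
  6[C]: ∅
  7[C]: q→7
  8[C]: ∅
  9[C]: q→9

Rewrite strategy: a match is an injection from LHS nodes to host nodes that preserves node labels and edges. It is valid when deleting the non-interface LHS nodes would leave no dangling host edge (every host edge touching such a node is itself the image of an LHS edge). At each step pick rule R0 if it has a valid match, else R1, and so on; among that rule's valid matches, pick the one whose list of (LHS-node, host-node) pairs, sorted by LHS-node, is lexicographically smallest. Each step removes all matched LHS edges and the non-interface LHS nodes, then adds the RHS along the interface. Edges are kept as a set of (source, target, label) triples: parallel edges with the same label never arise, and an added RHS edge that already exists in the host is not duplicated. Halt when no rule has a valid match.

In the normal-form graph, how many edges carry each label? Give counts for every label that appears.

Answer: p:1 q:1 r:1

Rewrite trace:
[0] host  ⇒  10 nodes, 6 edges  {0-r->2 1-p->0 2-q->2 5-q->5 7-q->7 9-q->9}
[1] R0 @ {0↦1, 1↦4, 2↦5}  ⇒  8 nodes, 5 edges  {0-r->2 1-p->0 2-q->2 7-q->7 9-q->9}
[2] R0 @ {0↦1, 1↦6, 2↦7}  ⇒  6 nodes, 4 edges  {0-r->2 1-p->0 2-q->2 9-q->9}
[3] R0 @ {0↦1, 1↦8, 2↦9}  ⇒  4 nodes, 3 edges  {0-r->2 1-p->0 2-q->2}
normal form: no rule applies after step 3
NF edges: [(0, 2, 'r'), (1, 0, 'p'), (2, 2, 'q')]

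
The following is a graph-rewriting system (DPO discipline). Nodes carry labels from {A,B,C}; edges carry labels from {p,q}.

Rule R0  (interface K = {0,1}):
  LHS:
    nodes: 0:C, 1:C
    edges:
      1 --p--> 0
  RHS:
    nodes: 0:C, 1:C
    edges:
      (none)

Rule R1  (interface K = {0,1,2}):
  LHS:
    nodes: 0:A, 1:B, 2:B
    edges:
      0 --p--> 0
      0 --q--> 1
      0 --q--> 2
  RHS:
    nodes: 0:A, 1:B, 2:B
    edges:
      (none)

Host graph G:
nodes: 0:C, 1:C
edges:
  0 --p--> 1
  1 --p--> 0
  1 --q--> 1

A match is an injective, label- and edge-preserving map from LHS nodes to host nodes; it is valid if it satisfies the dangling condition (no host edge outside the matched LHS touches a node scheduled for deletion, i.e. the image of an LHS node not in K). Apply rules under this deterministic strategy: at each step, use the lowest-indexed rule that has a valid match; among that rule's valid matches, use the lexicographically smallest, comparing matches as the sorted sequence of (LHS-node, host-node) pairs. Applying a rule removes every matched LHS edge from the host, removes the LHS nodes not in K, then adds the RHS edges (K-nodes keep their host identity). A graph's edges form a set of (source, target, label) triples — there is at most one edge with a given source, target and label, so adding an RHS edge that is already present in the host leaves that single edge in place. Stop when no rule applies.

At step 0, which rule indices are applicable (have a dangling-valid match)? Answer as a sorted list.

R0: 2 valid matches — {0↦0, 1↦1}, {0↦1, 1↦0}
R1: no valid match — LHS pattern not found

Answer: [R0]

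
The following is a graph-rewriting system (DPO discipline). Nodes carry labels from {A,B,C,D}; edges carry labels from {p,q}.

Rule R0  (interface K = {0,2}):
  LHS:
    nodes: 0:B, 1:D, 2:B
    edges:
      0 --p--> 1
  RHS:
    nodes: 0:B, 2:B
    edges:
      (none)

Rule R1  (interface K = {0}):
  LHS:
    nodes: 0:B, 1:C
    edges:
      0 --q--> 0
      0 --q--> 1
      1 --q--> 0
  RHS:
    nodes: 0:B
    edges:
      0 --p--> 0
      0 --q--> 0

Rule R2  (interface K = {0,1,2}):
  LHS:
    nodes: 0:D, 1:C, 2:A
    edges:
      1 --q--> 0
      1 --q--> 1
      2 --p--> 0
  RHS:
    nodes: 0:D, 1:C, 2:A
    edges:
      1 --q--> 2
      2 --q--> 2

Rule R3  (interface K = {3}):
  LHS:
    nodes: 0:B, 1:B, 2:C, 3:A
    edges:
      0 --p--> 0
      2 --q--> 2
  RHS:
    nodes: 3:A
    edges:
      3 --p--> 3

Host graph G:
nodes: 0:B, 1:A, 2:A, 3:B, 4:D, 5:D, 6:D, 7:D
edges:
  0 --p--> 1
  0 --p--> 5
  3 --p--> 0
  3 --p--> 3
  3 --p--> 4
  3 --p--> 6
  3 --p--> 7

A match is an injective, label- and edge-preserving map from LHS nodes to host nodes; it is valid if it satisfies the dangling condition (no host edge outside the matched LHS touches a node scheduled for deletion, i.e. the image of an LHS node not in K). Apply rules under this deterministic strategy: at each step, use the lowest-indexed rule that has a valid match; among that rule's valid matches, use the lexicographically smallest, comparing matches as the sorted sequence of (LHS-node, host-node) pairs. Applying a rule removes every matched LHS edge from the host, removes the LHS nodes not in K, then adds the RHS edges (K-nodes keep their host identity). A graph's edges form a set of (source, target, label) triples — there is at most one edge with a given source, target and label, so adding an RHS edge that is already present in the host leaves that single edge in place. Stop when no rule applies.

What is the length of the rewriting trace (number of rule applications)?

start.  V:8 E:7  edges: 0-p->1 0-p->5 3-p->0 3-p->3 3-p->4 3-p->6 3-p->7
1. fire R0 via {0↦0, 1↦5, 2↦3}  →  V:7 E:6  edges: 0-p->1 3-p->0 3-p->3 3-p->4 3-p->6 3-p->7
2. fire R0 via {0↦3, 1↦4, 2↦0}  →  V:6 E:5  edges: 0-p->1 3-p->0 3-p->3 3-p->6 3-p->7
3. fire R0 via {0↦3, 1↦6, 2↦0}  →  V:5 E:4  edges: 0-p->1 3-p->0 3-p->3 3-p->7
4. fire R0 via {0↦3, 1↦7, 2↦0}  →  V:4 E:3  edges: 0-p->1 3-p->0 3-p->3
final graph: no rule applies after step 4

Answer: 4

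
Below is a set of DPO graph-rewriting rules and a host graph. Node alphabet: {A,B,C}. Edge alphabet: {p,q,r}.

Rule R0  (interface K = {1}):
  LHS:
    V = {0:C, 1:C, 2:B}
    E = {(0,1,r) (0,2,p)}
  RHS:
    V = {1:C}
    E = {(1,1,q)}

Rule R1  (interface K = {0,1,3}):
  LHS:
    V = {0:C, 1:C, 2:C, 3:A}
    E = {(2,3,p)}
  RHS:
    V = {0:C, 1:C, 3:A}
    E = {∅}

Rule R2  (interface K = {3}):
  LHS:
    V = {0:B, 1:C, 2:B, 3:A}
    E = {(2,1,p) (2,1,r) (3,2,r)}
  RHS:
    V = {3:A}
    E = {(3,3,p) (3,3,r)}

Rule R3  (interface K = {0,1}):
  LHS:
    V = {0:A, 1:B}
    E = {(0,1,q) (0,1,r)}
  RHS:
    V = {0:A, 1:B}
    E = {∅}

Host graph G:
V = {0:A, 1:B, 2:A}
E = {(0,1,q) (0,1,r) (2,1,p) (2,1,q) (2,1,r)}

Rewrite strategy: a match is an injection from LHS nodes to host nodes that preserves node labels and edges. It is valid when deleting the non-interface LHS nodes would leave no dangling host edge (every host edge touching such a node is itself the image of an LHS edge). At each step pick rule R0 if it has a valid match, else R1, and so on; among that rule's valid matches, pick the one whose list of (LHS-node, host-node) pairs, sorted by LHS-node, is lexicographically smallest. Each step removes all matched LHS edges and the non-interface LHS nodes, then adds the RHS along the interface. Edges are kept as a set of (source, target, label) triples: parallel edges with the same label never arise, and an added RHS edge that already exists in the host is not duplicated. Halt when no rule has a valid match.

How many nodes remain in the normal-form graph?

Answer: 3

Derivation:
start.  V:3 E:5  edges: 0-q->1 0-r->1 2-p->1 2-q->1 2-r->1
1. fire R3 via {0↦0, 1↦1}  →  V:3 E:3  edges: 2-p->1 2-q->1 2-r->1
2. fire R3 via {0↦2, 1↦1}  →  V:3 E:1  edges: 2-p->1
final graph: no rule applies after step 2
NF nodes: {0:A, 1:B, 2:A}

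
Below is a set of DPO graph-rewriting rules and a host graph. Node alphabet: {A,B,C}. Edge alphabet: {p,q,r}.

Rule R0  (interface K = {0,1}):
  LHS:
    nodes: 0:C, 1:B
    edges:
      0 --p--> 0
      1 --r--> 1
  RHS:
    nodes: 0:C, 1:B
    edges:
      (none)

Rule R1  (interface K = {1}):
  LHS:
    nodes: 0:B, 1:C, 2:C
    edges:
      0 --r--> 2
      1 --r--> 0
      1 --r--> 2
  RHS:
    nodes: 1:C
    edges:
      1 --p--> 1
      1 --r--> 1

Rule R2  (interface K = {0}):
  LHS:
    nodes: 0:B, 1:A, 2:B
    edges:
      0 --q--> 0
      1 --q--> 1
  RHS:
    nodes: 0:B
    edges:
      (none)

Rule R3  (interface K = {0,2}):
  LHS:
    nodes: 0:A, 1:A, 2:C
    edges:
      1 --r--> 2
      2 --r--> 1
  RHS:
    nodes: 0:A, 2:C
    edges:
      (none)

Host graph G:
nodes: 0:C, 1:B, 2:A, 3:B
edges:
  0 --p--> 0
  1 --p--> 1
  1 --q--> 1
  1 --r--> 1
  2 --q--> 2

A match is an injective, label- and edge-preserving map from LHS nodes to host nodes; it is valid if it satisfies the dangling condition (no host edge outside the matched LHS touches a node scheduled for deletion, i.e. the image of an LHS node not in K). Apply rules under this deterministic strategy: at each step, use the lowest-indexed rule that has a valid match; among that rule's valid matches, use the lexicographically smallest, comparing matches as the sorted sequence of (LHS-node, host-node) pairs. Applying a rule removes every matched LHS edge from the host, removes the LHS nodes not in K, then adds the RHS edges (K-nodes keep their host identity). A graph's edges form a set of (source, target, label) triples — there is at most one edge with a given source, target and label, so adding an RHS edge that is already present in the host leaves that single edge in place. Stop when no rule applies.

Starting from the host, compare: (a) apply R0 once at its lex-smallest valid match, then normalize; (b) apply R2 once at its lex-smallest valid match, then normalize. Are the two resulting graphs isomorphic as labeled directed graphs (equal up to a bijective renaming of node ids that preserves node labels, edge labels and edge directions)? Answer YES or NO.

branch R0-first: apply at {0↦0, 1↦1} → |E|=3, then 1 more step(s) → NF |V|=2 |E|=1 V={0:C, 1:B} E=1-p->1
branch R2-first: apply at {0↦1, 1↦2, 2↦3} → |E|=3, then 1 more step(s) → NF |V|=2 |E|=1 V={0:C, 1:B} E=1-p->1
graphs isomorphic (equal up to label-preserving node renaming)

Answer: YES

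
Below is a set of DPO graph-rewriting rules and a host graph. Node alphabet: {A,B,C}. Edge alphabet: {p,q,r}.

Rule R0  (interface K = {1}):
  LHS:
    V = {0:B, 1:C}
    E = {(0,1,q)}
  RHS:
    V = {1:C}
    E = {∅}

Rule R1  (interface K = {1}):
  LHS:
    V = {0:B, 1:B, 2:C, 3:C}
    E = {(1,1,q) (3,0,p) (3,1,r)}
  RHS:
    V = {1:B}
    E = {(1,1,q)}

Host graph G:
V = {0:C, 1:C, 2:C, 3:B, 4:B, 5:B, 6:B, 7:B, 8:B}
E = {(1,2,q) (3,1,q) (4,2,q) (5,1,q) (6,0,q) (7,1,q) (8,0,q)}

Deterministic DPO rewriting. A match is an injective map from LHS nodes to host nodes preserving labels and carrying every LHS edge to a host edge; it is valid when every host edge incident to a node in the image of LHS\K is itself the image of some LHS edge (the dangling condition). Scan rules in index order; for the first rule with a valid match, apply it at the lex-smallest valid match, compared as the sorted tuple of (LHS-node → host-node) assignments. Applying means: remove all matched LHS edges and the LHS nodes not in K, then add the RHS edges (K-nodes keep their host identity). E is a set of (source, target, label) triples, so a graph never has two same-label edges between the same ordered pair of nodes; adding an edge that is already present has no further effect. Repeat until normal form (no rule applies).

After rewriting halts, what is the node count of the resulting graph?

[0] host  ⇒  9 nodes, 7 edges  {1-q->2 3-q->1 4-q->2 5-q->1 6-q->0 7-q->1 8-q->0}
[1] R0 @ {0↦3, 1↦1}  ⇒  8 nodes, 6 edges  {1-q->2 4-q->2 5-q->1 6-q->0 7-q->1 8-q->0}
[2] R0 @ {0↦4, 1↦2}  ⇒  7 nodes, 5 edges  {1-q->2 5-q->1 6-q->0 7-q->1 8-q->0}
[3] R0 @ {0↦5, 1↦1}  ⇒  6 nodes, 4 edges  {1-q->2 6-q->0 7-q->1 8-q->0}
[4] R0 @ {0↦6, 1↦0}  ⇒  5 nodes, 3 edges  {1-q->2 7-q->1 8-q->0}
[5] R0 @ {0↦7, 1↦1}  ⇒  4 nodes, 2 edges  {1-q->2 8-q->0}
[6] R0 @ {0↦8, 1↦0}  ⇒  3 nodes, 1 edges  {1-q->2}
final graph: no rule applies after step 6
NF nodes: {0:C, 1:C, 2:C}

Answer: 3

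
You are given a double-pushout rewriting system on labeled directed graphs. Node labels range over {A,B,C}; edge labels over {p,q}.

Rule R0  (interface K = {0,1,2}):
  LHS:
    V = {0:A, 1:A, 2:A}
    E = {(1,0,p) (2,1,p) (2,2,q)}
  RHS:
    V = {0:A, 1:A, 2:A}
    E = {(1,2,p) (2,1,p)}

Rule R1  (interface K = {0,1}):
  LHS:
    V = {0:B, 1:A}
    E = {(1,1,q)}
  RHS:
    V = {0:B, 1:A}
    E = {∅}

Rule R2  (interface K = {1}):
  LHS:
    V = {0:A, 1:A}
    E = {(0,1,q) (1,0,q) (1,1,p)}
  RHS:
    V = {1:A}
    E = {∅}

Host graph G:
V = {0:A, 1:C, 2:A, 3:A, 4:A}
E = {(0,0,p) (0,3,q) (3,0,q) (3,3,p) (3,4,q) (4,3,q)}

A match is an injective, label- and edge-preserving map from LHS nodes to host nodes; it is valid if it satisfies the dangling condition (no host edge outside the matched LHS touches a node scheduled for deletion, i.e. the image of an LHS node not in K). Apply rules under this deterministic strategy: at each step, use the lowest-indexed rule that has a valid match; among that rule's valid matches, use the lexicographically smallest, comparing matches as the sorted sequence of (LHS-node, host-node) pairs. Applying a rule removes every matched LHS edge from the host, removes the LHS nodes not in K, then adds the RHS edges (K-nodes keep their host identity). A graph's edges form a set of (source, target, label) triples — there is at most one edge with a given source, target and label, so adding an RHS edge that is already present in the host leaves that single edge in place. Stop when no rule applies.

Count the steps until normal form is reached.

initial: |V|=5 |E|=6  E = 0-p->0 0-q->3 3-q->0 3-p->3 3-q->4 4-q->3
step 1: apply R2 at {0↦4, 1↦3}  → |V|=4 |E|=3  E = 0-p->0 0-q->3 3-q->0
step 2: apply R2 at {0↦3, 1↦0}  → |V|=3 |E|=0  E = ∅
final graph: no rule applies after step 2

Answer: 2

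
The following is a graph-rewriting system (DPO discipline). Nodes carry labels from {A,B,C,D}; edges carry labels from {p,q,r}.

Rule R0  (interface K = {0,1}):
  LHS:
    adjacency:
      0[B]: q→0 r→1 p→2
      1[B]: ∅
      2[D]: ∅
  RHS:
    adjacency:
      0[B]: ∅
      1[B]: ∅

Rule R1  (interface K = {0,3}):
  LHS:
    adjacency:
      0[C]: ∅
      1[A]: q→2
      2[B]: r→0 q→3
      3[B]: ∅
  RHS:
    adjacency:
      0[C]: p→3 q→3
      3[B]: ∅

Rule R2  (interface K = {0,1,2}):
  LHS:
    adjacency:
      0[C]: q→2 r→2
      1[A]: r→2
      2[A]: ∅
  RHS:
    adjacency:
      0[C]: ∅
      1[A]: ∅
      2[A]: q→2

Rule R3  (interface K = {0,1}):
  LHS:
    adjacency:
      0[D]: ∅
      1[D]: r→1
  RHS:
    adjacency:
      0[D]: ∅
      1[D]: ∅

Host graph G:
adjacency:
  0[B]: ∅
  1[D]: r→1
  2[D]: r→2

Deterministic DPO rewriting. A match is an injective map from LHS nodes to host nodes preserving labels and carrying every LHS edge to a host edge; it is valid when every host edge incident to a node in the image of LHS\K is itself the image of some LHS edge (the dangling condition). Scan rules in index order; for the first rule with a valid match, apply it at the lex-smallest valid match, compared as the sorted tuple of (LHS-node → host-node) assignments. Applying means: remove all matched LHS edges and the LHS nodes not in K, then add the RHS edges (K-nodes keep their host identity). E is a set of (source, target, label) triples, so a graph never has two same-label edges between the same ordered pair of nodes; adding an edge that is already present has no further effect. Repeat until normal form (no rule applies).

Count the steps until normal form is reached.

Answer: 2

Steps:
initial: |V|=3 |E|=2  E = 1-r->1 2-r->2
step 1: apply R3 at {0↦1, 1↦2}  → |V|=3 |E|=1  E = 1-r->1
step 2: apply R3 at {0↦2, 1↦1}  → |V|=3 |E|=0  E = ∅
normal form: no rule applies after step 2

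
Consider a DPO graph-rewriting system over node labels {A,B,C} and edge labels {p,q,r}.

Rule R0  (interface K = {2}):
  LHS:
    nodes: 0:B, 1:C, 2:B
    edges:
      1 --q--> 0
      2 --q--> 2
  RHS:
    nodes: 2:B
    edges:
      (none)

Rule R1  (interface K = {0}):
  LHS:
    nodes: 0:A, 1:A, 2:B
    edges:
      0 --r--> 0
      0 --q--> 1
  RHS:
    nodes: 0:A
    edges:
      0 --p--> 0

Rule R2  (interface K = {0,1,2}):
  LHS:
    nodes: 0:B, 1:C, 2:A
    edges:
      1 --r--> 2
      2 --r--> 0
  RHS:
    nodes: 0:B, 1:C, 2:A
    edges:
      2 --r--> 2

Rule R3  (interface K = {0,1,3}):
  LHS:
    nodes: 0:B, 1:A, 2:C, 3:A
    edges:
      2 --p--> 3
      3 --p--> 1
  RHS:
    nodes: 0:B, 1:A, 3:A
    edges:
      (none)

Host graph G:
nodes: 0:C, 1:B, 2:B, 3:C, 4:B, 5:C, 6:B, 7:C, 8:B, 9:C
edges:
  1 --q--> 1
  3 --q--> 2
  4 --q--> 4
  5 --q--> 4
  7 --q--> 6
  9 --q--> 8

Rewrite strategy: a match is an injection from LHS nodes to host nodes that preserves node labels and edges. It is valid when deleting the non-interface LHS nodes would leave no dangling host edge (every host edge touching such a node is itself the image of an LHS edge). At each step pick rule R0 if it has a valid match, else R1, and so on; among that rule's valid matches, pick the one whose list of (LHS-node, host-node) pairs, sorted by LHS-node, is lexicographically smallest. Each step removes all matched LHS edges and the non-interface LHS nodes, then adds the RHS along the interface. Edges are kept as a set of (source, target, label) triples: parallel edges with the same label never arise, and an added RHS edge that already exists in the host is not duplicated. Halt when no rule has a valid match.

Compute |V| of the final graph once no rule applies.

Answer: 6

Steps:
[0] host  ⇒  10 nodes, 6 edges  {1-q->1 3-q->2 4-q->4 5-q->4 7-q->6 9-q->8}
[1] R0 @ {0↦2, 1↦3, 2↦1}  ⇒  8 nodes, 4 edges  {4-q->4 5-q->4 7-q->6 9-q->8}
[2] R0 @ {0↦6, 1↦7, 2↦4}  ⇒  6 nodes, 2 edges  {5-q->4 9-q->8}
halt: no rule applies after step 2
NF nodes: {0:C, 1:B, 4:B, 5:C, 8:B, 9:C}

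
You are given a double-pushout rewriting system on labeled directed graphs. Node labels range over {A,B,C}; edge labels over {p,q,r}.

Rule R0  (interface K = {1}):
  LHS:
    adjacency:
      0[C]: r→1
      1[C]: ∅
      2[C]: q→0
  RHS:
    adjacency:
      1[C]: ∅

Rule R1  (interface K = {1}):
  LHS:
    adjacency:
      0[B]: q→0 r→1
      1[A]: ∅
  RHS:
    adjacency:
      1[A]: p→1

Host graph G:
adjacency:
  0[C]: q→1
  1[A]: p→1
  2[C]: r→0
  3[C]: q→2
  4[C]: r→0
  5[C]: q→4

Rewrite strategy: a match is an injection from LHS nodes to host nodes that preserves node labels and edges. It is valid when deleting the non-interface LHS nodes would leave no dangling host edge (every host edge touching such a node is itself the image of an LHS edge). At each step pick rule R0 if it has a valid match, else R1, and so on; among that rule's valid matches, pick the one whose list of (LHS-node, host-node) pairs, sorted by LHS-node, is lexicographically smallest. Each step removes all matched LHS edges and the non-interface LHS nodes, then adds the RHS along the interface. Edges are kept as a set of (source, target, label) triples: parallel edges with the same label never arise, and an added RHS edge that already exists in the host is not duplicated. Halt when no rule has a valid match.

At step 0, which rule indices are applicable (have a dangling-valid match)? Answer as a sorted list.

Answer: [R0]

Rewrite trace:
R0: 2 valid matches — {0↦2, 1↦0, 2↦3}, {0↦4, 1↦0, 2↦5}
R1: no valid match — LHS pattern not found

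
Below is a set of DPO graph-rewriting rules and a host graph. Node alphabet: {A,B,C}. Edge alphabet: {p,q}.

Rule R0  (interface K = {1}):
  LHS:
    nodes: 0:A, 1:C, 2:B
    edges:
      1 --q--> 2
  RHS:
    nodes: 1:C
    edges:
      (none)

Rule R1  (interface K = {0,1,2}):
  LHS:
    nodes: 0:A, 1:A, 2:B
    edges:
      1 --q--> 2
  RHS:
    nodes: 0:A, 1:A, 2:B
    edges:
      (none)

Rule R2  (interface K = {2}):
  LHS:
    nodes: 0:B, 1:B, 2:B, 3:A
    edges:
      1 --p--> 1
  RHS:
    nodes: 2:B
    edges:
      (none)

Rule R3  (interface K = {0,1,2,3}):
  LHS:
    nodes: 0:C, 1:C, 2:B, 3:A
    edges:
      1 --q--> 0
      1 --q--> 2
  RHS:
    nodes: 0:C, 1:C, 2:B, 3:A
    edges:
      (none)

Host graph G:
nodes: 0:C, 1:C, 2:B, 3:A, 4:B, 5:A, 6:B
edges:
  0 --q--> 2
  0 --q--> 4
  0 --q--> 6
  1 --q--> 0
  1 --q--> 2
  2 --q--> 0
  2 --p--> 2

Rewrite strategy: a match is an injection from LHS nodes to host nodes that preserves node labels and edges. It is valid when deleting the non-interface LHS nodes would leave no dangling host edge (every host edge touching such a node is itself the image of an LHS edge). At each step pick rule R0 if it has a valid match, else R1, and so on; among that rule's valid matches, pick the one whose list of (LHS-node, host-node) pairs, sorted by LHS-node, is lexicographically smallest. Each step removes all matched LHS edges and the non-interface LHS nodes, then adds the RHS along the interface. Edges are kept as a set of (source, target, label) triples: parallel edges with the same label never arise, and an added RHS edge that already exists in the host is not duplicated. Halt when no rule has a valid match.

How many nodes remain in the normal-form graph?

start.  V:7 E:7  edges: 0-q->2 0-q->4 0-q->6 1-q->0 1-q->2 2-q->0 2-p->2
1. fire R0 via {0↦3, 1↦0, 2↦4}  →  V:5 E:6  edges: 0-q->2 0-q->6 1-q->0 1-q->2 2-q->0 2-p->2
2. fire R0 via {0↦5, 1↦0, 2↦6}  →  V:3 E:5  edges: 0-q->2 1-q->0 1-q->2 2-q->0 2-p->2
halt: no rule applies after step 2
NF nodes: {0:C, 1:C, 2:B}

Answer: 3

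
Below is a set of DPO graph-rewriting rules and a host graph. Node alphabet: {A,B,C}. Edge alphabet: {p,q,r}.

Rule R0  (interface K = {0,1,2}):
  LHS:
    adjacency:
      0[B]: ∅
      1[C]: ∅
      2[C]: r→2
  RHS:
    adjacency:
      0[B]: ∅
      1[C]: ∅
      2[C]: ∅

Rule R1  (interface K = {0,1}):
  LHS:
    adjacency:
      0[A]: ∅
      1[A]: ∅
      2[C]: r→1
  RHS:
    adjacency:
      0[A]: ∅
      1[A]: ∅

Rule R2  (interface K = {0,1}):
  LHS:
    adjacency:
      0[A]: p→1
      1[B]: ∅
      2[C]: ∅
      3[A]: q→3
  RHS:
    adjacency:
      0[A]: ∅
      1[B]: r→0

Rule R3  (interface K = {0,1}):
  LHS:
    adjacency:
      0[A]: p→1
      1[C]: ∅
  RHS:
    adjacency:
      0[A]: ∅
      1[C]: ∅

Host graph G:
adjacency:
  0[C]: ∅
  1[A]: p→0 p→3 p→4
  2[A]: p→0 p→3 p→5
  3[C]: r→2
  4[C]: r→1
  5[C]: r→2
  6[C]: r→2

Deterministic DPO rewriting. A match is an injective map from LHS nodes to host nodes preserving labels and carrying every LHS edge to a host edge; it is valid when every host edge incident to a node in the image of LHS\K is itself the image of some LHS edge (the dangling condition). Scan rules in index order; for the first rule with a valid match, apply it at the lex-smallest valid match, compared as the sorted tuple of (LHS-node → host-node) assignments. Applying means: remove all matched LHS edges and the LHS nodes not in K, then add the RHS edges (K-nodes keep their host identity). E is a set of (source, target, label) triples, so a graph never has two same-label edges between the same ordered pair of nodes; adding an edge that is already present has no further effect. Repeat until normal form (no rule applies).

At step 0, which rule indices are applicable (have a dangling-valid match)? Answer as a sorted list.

Answer: [R1,R3]

Rewrite trace:
R0: no valid match — LHS pattern not found
R1: 1 valid match — {0↦1, 1↦2, 2↦6}
R2: no valid match — LHS pattern not found
R3: 6 valid matches — {0↦1, 1↦0}, {0↦1, 1↦3}, {0↦1, 1↦4} (+3 more)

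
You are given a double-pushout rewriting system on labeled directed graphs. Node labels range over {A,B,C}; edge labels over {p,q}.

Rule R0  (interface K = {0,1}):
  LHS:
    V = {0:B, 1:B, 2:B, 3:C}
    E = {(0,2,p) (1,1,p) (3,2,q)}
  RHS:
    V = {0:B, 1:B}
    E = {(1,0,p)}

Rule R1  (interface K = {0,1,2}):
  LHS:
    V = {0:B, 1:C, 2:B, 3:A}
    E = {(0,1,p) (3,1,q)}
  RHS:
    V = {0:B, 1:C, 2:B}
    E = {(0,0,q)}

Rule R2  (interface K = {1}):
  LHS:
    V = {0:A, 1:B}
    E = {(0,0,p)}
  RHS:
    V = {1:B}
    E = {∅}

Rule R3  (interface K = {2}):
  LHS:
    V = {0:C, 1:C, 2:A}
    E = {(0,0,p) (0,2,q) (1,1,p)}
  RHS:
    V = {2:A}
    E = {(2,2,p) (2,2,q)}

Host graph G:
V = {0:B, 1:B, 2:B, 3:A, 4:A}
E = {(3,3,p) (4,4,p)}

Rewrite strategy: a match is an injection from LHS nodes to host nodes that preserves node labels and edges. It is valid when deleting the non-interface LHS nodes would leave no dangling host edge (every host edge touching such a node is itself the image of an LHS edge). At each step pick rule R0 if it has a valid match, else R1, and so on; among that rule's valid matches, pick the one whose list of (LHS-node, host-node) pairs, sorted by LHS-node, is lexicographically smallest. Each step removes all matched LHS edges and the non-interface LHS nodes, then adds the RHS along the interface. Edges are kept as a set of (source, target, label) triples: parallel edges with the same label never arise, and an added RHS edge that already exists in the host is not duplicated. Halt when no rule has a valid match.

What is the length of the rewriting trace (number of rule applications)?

initial: |V|=5 |E|=2  E = 3-p->3 4-p->4
step 1: apply R2 at {0↦3, 1↦0}  → |V|=4 |E|=1  E = 4-p->4
step 2: apply R2 at {0↦4, 1↦0}  → |V|=3 |E|=0  E = ∅
halt: no rule applies after step 2

Answer: 2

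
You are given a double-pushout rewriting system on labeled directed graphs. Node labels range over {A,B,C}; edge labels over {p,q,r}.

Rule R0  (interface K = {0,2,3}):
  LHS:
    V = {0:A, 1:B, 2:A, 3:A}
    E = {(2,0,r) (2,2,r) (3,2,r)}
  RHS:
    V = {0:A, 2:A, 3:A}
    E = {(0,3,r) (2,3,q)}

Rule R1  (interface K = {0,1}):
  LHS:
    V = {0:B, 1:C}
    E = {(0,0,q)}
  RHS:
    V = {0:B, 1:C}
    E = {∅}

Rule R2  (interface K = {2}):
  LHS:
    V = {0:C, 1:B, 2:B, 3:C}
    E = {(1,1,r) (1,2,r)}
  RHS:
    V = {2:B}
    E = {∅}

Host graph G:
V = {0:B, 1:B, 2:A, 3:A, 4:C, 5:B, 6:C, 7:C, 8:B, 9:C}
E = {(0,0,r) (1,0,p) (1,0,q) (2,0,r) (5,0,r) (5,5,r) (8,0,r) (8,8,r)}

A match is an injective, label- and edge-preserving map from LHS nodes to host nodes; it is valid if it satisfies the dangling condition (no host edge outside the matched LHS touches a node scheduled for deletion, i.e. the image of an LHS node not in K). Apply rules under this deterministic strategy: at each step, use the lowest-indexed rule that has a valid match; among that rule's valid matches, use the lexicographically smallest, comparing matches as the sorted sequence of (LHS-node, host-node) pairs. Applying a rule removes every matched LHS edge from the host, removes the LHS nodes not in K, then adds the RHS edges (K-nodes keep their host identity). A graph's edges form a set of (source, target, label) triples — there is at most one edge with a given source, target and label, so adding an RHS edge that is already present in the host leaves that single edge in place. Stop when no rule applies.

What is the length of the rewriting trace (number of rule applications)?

initial: |V|=10 |E|=8  E = 0-r->0 1-p->0 1-q->0 2-r->0 5-r->0 5-r->5 8-r->0 8-r->8
step 1: apply R2 at {0↦4, 1↦5, 2↦0, 3↦6}  → |V|=7 |E|=6  E = 0-r->0 1-p->0 1-q->0 2-r->0 8-r->0 8-r->8
step 2: apply R2 at {0↦7, 1↦8, 2↦0, 3↦9}  → |V|=4 |E|=4  E = 0-r->0 1-p->0 1-q->0 2-r->0
final graph: no rule applies after step 2

Answer: 2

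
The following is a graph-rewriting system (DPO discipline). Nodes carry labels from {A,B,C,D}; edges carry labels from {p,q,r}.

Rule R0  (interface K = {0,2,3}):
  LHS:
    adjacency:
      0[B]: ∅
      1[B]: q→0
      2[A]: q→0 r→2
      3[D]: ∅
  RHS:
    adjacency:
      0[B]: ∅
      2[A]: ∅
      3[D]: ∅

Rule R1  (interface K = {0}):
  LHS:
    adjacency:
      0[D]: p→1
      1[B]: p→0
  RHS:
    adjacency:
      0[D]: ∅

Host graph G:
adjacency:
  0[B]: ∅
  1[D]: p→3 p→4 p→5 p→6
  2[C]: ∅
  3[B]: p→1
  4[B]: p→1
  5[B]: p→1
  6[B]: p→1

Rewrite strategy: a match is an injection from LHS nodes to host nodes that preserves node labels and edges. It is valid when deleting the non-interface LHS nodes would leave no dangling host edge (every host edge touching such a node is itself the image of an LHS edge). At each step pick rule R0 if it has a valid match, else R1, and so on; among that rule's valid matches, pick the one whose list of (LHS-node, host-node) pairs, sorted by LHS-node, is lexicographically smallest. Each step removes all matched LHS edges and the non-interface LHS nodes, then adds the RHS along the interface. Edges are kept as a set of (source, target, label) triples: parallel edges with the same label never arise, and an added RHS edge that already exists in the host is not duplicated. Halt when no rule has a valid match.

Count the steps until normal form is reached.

start.  V:7 E:8  edges: 1-p->3 1-p->4 1-p->5 1-p->6 3-p->1 4-p->1 5-p->1 6-p->1
1. fire R1 via {0↦1, 1↦3}  →  V:6 E:6  edges: 1-p->4 1-p->5 1-p->6 4-p->1 5-p->1 6-p->1
2. fire R1 via {0↦1, 1↦4}  →  V:5 E:4  edges: 1-p->5 1-p->6 5-p->1 6-p->1
3. fire R1 via {0↦1, 1↦5}  →  V:4 E:2  edges: 1-p->6 6-p->1
4. fire R1 via {0↦1, 1↦6}  →  V:3 E:0  edges: ∅
halt: no rule applies after step 4

Answer: 4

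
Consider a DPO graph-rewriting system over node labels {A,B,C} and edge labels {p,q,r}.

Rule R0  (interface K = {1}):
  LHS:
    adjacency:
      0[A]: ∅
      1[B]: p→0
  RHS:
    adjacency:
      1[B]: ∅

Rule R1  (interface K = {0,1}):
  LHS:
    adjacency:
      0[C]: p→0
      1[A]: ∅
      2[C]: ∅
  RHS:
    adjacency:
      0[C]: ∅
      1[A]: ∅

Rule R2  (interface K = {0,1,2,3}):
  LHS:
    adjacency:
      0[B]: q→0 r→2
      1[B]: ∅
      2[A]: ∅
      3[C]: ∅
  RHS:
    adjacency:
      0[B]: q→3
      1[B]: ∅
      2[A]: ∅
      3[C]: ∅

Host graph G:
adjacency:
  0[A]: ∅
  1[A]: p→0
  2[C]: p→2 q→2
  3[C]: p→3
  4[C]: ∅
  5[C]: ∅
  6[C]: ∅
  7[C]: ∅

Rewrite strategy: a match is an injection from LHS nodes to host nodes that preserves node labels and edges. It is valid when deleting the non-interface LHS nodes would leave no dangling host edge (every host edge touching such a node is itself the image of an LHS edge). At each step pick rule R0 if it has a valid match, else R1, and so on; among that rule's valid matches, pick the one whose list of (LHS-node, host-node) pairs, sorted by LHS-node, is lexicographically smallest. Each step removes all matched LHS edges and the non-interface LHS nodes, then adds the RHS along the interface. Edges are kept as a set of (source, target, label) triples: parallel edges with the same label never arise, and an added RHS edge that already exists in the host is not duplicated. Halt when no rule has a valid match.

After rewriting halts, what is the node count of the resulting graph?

start.  V:8 E:4  edges: 1-p->0 2-p->2 2-q->2 3-p->3
1. fire R1 via {0↦2, 1↦0, 2↦4}  →  V:7 E:3  edges: 1-p->0 2-q->2 3-p->3
2. fire R1 via {0↦3, 1↦0, 2↦5}  →  V:6 E:2  edges: 1-p->0 2-q->2
final graph: no rule applies after step 2
NF nodes: {0:A, 1:A, 2:C, 3:C, 6:C, 7:C}

Answer: 6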